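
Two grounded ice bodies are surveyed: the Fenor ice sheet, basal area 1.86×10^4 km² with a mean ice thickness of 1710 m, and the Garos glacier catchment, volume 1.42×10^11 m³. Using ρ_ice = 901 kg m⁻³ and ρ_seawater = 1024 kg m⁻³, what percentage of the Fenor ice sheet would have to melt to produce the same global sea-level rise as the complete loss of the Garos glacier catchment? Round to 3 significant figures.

≈ 0.446 %

Equal sea-level rise means equal mass of meltwater, i.e. equal mass of ice lost.
Ice mass of Garos: 1.279×10^14 kg; ice mass of Fenor: 2.866×10^16 kg.
Fraction required = 1.279×10^14 / 2.866×10^16 = 4.46×10^-3 → 0.446 %.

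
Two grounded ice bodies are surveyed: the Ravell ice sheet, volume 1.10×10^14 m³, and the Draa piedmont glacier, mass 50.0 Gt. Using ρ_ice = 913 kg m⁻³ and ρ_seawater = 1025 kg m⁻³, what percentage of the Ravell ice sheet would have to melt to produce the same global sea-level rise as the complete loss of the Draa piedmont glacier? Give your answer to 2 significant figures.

Equal sea-level rise means equal mass of meltwater, i.e. equal mass of ice lost.
Ice mass of Draa: 5.000×10^13 kg; ice mass of Ravell: 1.004×10^17 kg.
Fraction required = 5.000×10^13 / 1.004×10^17 = 4.98×10^-4 → 0.050 %.

≈ 0.050 %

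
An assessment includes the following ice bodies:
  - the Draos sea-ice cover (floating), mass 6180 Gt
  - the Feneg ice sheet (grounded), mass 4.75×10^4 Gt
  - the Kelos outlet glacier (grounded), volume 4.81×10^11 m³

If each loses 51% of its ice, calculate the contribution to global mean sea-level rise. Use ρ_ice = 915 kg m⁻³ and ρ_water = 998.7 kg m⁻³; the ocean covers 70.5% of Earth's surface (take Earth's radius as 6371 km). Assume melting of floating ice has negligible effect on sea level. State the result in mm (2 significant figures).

≈ 68 mm

The Draos sea-ice cover is floating and already displaces its own weight of water, so its melt adds essentially nothing to sea level.
Feneg: 0.51 × 4.75×10^4 Gt = 2.422×10^16 kg; dividing by ρ_w = 998.7 kg m⁻³ gives 2.426×10^13 m³ of water.
Kelos: 0.51 × 4.81×10^11 m³ × (915/998.7) = 2.248×10^11 m³ of water.
Total added water ≈ 2.448×10^13 m³ over 3.60×10^14 m² → Δh = 0.0681 m = 68 mm.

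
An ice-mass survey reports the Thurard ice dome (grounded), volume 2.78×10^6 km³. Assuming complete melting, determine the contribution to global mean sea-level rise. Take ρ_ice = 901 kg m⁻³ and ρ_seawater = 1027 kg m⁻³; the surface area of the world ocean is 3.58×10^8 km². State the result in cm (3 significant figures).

Thurard: 2.78×10^6 km³ × (901/1027) = 2.439×10^6 km³ of water.
Spread over 3.58×10^14 m² of ocean, Δh = 2.439×10^15 / 3.58×10^14 = 6.81 m = 681 cm.

≈ 681 cm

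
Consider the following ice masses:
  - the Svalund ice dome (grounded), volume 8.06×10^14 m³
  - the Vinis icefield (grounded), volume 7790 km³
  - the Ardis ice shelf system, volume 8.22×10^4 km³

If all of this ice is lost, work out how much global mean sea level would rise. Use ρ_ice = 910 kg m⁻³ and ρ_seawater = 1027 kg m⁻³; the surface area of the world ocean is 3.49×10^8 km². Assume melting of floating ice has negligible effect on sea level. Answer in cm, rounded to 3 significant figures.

≈ 207 cm

Svalund: 8.06×10^14 m³ × (910/1027) = 7.142×10^14 m³ of water.
Vinis: 7790 km³ × (910/1027) = 6903 km³ of water.
The Ardis ice shelf system is floating and already displaces its own weight of water, so its melt adds essentially nothing to sea level.
Total added water ≈ 7.211×10^14 m³ over 3.49×10^14 m² → Δh = 2.07 m = 207 cm.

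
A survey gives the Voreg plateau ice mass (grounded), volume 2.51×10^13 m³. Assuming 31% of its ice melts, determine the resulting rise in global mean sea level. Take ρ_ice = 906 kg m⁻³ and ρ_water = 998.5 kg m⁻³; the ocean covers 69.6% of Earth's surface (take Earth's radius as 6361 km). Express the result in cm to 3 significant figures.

Voreg: 0.31 × 2.51×10^13 m³ × (906/998.5) = 7.060×10^12 m³ of water.
Spread over 3.54×10^14 m² of ocean, Δh = 7.060×10^12 / 3.54×10^14 = 0.0200 m = 2.00 cm.

≈ 2.00 cm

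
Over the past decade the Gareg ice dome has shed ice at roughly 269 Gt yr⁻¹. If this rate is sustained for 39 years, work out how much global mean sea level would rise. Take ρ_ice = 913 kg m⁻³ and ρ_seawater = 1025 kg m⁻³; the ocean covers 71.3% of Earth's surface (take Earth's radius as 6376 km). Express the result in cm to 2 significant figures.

≈ 2.8 cm

Total mass lost = 269 Gt/yr × 39 yr = 1.049×10^4 Gt = 1.049×10^16 kg.
ρ_w = 1025 kg m⁻³, so water volume = 1.049×10^16 / 1025 = 1.024×10^13 m³.
Δh = 1.024×10^13 / 3.64×10^14 = 0.0281 m = 2.8 cm.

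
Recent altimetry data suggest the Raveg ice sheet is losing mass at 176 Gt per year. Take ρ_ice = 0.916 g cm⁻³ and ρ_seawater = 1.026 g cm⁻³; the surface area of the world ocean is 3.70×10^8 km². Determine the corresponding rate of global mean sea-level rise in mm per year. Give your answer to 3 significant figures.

≈ 0.464 mm/yr

ρ_w = 1.026 g cm⁻³ = 1026 kg m⁻³. Annual water volume added = 176 Gt / ρ_w = 1.760×10^14 kg / 1026 kg m⁻³ = 1.715×10^11 m³.
Δh per year = 1.715×10^11 / 3.70×10^14 = 4.64×10^-4 m = 0.464 mm.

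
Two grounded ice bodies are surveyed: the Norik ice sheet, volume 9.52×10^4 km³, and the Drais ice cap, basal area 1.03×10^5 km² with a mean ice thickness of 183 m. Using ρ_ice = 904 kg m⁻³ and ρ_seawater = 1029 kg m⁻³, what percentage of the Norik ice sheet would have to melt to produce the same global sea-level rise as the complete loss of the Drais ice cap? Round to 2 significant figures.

≈ 20 %

Equal sea-level rise means equal mass of meltwater, i.e. equal mass of ice lost.
Ice mass of Drais: 1.704×10^16 kg; ice mass of Norik: 8.606×10^16 kg.
Fraction required = 1.704×10^16 / 8.606×10^16 = 0.198 → 20 %.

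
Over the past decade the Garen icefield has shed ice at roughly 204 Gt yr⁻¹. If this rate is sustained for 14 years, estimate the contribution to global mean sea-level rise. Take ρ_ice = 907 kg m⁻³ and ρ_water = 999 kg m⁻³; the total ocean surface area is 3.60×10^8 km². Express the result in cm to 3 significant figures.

Total mass lost = 204 Gt/yr × 14 yr = 2856 Gt = 2.856×10^15 kg.
ρ_w = 999 kg m⁻³, so water volume = 2.856×10^15 / 999 = 2.859×10^12 m³.
Δh = 2.859×10^12 / 3.60×10^14 = 7.94×10^-3 m = 0.794 cm.

≈ 0.794 cm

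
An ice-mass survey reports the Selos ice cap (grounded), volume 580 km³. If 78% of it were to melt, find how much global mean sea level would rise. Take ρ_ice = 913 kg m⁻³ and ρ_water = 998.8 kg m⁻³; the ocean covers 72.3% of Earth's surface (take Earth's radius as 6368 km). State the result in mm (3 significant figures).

Selos: 0.78 × 580 km³ × (913/998.8) = 413.5 km³ of water.
Spread over 3.68×10^14 m² of ocean, Δh = 4.135×10^11 / 3.68×10^14 = 1.12×10^-3 m = 1.12 mm.

≈ 1.12 mm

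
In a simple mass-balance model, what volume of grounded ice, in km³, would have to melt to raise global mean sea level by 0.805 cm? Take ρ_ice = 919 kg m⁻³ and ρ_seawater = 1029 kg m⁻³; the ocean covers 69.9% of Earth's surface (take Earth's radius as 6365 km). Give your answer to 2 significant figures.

Required water volume = Δh × A = 0.00805 m × 3.56×10^14 m² = 2.865×10^12 m³ = 2865 km³.
Ice volume = water volume × ρ_w/ρ_ice = 2865 × 1029/919 = 3200 km³.

≈ 3200 km³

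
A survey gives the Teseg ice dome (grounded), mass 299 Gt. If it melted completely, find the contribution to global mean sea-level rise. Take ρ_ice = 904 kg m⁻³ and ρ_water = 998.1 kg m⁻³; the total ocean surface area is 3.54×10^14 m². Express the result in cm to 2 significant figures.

Teseg: 299 Gt = 2.990×10^14 kg; dividing by ρ_w = 998.1 kg m⁻³ gives 2.996×10^11 m³ of water.
Spread over 3.54×10^14 m² of ocean, Δh = 2.996×10^11 / 3.54×10^14 = 8.46×10^-4 m = 0.085 cm.

≈ 0.085 cm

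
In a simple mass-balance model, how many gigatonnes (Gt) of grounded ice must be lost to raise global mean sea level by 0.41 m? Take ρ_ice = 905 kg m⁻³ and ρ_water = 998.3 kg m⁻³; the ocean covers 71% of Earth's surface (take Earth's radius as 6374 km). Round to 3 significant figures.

≈ 1.48×10^5 Gt

Required water volume = Δh × A = 0.41 m × 3.62×10^14 m² = 1.486×10^14 m³.
ρ_w = 998.3 kg m⁻³, so the mass of water = 1.486×10^14 m³ × 998.3 kg m⁻³ = 1.484×10^17 kg = 1.48×10^5 Gt (and the same mass of ice, by conservation).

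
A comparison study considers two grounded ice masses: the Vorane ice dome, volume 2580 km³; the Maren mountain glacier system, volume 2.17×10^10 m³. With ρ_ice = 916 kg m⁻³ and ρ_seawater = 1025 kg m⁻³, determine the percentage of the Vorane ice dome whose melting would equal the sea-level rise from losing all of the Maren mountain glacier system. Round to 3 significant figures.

≈ 0.841 %

Equal sea-level rise means equal mass of meltwater, i.e. equal mass of ice lost.
Ice mass of Maren: 1.988×10^13 kg; ice mass of Vorane: 2.363×10^15 kg.
Fraction required = 1.988×10^13 / 2.363×10^15 = 8.41×10^-3 → 0.841 %.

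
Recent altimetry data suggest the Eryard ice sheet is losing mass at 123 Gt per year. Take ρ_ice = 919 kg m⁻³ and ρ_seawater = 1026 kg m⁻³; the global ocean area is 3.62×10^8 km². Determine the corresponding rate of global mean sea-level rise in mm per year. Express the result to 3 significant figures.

ρ_w = 1026 kg m⁻³. Annual water volume added = 123 Gt / ρ_w = 1.230×10^14 kg / 1026 kg m⁻³ = 1.199×10^11 m³.
Δh per year = 1.199×10^11 / 3.62×10^14 = 3.31×10^-4 m = 0.331 mm.

≈ 0.331 mm/yr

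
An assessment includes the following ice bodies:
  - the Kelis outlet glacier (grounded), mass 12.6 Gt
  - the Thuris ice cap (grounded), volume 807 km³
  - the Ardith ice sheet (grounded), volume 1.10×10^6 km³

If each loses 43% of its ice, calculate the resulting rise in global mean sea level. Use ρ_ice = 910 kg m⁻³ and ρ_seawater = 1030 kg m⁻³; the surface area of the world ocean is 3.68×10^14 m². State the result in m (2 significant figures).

Kelis: 0.43 × 12.6 Gt = 5.418×10^12 kg; dividing by ρ_w = 1030 kg m⁻³ gives 5.260×10^9 m³ of water.
Thuris: 0.43 × 807 km³ × (910/1030) = 306.6 km³ of water.
Ardith: 0.43 × 1.10×10^6 km³ × (910/1030) = 4.179×10^5 km³ of water.
Total added water ≈ 4.182×10^14 m³ over 3.68×10^14 m² → Δh = 1.14 m.

≈ 1.1 m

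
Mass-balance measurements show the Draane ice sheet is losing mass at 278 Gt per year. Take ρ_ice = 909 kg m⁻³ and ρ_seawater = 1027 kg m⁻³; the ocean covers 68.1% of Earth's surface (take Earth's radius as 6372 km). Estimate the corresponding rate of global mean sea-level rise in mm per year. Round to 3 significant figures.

≈ 0.779 mm/yr

ρ_w = 1027 kg m⁻³. Annual water volume added = 278 Gt / ρ_w = 2.780×10^14 kg / 1027 kg m⁻³ = 2.707×10^11 m³.
Δh per year = 2.707×10^11 / 3.47×10^14 = 7.79×10^-4 m = 0.779 mm.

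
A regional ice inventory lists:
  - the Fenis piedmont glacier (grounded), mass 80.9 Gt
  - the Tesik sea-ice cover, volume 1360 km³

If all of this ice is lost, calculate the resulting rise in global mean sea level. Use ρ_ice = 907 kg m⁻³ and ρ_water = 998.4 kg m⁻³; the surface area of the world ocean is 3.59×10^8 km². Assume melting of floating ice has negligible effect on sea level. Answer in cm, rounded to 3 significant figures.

Fenis: 80.9 Gt = 8.090×10^13 kg; dividing by ρ_w = 998.4 kg m⁻³ gives 8.103×10^10 m³ of water.
The Tesik sea-ice cover is floating and already displaces its own weight of water, so its melt adds essentially nothing to sea level.
Total added water ≈ 8.103×10^10 m³ over 3.59×10^14 m² → Δh = 2.26×10^-4 m = 0.0226 cm.

≈ 0.0226 cm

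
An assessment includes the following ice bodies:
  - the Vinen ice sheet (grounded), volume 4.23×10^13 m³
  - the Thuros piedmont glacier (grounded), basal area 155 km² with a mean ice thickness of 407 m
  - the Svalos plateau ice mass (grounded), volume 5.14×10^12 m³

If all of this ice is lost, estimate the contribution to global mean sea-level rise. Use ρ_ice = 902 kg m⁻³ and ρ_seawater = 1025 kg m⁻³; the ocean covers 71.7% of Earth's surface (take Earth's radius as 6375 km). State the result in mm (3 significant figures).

≈ 114 mm

Vinen: 4.23×10^13 m³ × (902/1025) = 3.722×10^13 m³ of water.
Thuros: ice volume = 155 km² × 407 m = 63.09 km³; 63.09 × (902/1025) = 55.51 km³ of water.
Svalos: 5.14×10^12 m³ × (902/1025) = 4.523×10^12 m³ of water.
Total added water ≈ 4.180×10^13 m³ over 3.66×10^14 m² → Δh = 0.114 m = 114 mm.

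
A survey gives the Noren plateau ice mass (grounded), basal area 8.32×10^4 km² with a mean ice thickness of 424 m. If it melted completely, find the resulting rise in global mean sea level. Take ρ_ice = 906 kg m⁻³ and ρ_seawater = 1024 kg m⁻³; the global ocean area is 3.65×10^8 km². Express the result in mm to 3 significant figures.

Noren: ice volume = 8.32×10^4 km² × 424 m = 3.528×10^4 km³; 3.528×10^4 × (906/1024) = 3.121×10^4 km³ of water.
Spread over 3.65×10^14 m² of ocean, Δh = 3.121×10^13 / 3.65×10^14 = 0.0855 m = 85.5 mm.

≈ 85.5 mm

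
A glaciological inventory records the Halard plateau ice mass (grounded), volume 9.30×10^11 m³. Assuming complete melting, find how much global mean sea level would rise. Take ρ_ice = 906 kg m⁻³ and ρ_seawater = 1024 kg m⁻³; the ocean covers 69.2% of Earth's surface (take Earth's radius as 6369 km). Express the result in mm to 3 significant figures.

Halard: 9.30×10^11 m³ × (906/1024) = 8.228×10^11 m³ of water.
Spread over 3.53×10^14 m² of ocean, Δh = 8.228×10^11 / 3.53×10^14 = 2.33×10^-3 m = 2.33 mm.

≈ 2.33 mm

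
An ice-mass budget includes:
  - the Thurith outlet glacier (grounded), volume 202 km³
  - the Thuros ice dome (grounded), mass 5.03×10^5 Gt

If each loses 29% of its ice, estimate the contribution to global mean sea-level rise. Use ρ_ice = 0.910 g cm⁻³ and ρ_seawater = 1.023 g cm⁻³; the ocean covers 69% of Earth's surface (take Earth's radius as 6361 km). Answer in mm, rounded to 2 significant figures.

Thurith: 0.29 × 202 km³ × (910/1023) = 52.11 km³ of water.
Thuros: 0.29 × 5.03×10^5 Gt = 1.459×10^17 kg; dividing by ρ_w = 1.023 g cm⁻³ = 1023 kg m⁻³ gives 1.426×10^14 m³ of water.
Total added water ≈ 1.426×10^14 m³ over 3.51×10^14 m² → Δh = 0.407 m = 410 mm.

≈ 410 mm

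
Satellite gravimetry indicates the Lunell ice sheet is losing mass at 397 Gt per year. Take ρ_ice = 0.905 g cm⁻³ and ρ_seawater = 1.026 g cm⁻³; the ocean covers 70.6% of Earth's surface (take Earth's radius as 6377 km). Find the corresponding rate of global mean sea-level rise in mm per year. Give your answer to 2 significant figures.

ρ_w = 1.026 g cm⁻³ = 1026 kg m⁻³. Annual water volume added = 397 Gt / ρ_w = 3.970×10^14 kg / 1026 kg m⁻³ = 3.869×10^11 m³.
Δh per year = 3.869×10^11 / 3.61×10^14 = 1.07×10^-3 m = 1.1 mm.

≈ 1.1 mm/yr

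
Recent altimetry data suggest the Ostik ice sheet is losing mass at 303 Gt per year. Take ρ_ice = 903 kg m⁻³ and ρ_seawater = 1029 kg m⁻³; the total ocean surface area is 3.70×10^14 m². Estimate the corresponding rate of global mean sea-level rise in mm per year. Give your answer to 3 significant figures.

≈ 0.796 mm/yr

ρ_w = 1029 kg m⁻³. Annual water volume added = 303 Gt / ρ_w = 3.030×10^14 kg / 1029 kg m⁻³ = 2.945×10^11 m³.
Δh per year = 2.945×10^11 / 3.70×10^14 = 7.96×10^-4 m = 0.796 mm.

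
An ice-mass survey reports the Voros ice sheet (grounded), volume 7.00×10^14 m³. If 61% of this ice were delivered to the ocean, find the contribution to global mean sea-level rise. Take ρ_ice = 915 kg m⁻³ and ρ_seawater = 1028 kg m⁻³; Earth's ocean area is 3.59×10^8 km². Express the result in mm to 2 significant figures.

≈ 1100 mm

Voros: 0.61 × 7.00×10^14 m³ × (915/1028) = 3.801×10^14 m³ of water.
Spread over 3.59×10^14 m² of ocean, Δh = 3.801×10^14 / 3.59×10^14 = 1.06 m = 1100 mm.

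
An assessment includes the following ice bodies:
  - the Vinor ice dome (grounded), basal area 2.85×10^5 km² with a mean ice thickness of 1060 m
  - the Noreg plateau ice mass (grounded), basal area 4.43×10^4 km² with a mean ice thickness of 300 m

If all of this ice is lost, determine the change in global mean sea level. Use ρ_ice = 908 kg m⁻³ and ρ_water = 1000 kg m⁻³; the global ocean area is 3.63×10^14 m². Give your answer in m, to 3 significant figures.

≈ 0.789 m

Vinor: ice volume = 2.85×10^5 km² × 1060 m = 3.021×10^5 km³; 3.021×10^5 × (908/1000) = 2.743×10^5 km³ of water.
Noreg: ice volume = 4.43×10^4 km² × 300 m = 1.329×10^4 km³; 1.329×10^4 × (908/1000) = 1.207×10^4 km³ of water.
Total added water ≈ 2.864×10^14 m³ over 3.63×10^14 m² → Δh = 0.789 m.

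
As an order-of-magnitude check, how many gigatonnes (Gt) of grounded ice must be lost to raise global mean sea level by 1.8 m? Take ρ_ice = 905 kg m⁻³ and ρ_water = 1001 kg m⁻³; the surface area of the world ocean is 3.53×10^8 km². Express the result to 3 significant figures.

Required water volume = Δh × A = 1.8 m × 3.53×10^14 m² = 6.354×10^14 m³.
ρ_w = 1001 kg m⁻³, so the mass of water = 6.354×10^14 m³ × 1001 kg m⁻³ = 6.360×10^17 kg = 6.36×10^5 Gt (and the same mass of ice, by conservation).

≈ 6.36×10^5 Gt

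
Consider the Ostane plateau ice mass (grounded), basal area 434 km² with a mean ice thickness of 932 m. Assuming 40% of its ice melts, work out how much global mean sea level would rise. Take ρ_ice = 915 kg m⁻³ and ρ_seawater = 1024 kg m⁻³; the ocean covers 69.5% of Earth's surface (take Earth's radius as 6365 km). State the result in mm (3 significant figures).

Ostane: ice volume = 434 km² × 932 m = 404.5 km³; 0.4 × 404.5 × (915/1024) = 144.6 km³ of water.
Spread over 3.54×10^14 m² of ocean, Δh = 1.446×10^11 / 3.54×10^14 = 4.09×10^-4 m = 0.409 mm.

≈ 0.409 mm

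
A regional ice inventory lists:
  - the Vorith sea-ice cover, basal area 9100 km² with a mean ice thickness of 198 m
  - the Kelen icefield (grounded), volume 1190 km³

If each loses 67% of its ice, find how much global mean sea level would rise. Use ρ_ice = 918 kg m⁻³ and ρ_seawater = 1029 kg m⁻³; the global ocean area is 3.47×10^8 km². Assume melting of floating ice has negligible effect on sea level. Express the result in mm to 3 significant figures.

The Vorith sea-ice cover is floating and already displaces its own weight of water, so its melt adds essentially nothing to sea level.
Kelen: 0.67 × 1190 km³ × (918/1029) = 711.3 km³ of water.
Total added water ≈ 7.113×10^11 m³ over 3.47×10^14 m² → Δh = 2.05×10^-3 m = 2.05 mm.

≈ 2.05 mm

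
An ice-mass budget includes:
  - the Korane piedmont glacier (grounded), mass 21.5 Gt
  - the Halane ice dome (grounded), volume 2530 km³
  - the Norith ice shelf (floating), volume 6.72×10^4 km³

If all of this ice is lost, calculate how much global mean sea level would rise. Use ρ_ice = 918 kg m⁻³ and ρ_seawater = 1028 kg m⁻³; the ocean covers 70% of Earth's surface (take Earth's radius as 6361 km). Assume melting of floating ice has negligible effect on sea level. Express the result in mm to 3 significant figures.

≈ 6.41 mm

Korane: 21.5 Gt = 2.150×10^13 kg; dividing by ρ_w = 1028 kg m⁻³ gives 2.091×10^10 m³ of water.
Halane: 2530 km³ × (918/1028) = 2259 km³ of water.
The Norith ice shelf is floating and already displaces its own weight of water, so its melt adds essentially nothing to sea level.
Total added water ≈ 2.280×10^12 m³ over 3.56×10^14 m² → Δh = 6.41×10^-3 m = 6.41 mm.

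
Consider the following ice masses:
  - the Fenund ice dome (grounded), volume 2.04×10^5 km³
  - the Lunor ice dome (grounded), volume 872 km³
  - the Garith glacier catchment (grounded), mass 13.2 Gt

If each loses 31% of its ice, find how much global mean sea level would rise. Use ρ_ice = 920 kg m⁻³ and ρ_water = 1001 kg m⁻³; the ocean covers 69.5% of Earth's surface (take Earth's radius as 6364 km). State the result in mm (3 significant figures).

≈ 165 mm

Fenund: 0.31 × 2.04×10^5 km³ × (920/1001) = 5.812×10^4 km³ of water.
Lunor: 0.31 × 872 km³ × (920/1001) = 248.4 km³ of water.
Garith: 0.31 × 13.2 Gt = 4.092×10^12 kg; dividing by ρ_w = 1001 kg m⁻³ gives 4.088×10^9 m³ of water.
Total added water ≈ 5.838×10^13 m³ over 3.54×10^14 m² → Δh = 0.165 m = 165 mm.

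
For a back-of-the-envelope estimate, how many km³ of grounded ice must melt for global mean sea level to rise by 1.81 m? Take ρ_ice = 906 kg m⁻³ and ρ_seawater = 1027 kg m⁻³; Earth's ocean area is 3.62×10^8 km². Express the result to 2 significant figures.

≈ 7.4×10^5 km³

Required water volume = Δh × A = 1.81 m × 3.62×10^14 m² = 6.552×10^14 m³ = 6.552×10^5 km³.
Ice volume = water volume × ρ_w/ρ_ice = 6.552×10^5 × 1027/906 = 7.4×10^5 km³.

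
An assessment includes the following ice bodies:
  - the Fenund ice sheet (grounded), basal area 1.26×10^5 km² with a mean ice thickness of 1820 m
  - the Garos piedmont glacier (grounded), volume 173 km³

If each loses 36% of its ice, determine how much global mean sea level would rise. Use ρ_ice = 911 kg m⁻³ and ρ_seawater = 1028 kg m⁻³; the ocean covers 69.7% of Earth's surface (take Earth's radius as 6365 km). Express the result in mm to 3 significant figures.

Fenund: ice volume = 1.26×10^5 km² × 1820 m = 2.293×10^5 km³; 0.36 × 2.293×10^5 × (911/1028) = 7.316×10^4 km³ of water.
Garos: 0.36 × 173 km³ × (911/1028) = 55.19 km³ of water.
Total added water ≈ 7.321×10^13 m³ over 3.55×10^14 m² → Δh = 0.206 m = 206 mm.

≈ 206 mm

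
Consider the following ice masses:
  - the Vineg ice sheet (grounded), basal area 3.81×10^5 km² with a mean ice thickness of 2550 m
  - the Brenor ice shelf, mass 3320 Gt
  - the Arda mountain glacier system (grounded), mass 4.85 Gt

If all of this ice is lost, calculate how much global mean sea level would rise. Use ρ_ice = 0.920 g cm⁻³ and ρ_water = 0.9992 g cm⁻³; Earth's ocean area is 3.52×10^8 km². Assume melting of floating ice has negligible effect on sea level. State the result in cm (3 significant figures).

Vineg: ice volume = 3.81×10^5 km² × 2550 m = 9.716×10^5 km³; 9.716×10^5 × (920/999.2) = 8.945×10^5 km³ of water.
The Brenor ice shelf is floating and already displaces its own weight of water, so its melt adds essentially nothing to sea level.
Arda: 4.85 Gt = 4.850×10^12 kg; dividing by ρ_w = 0.9992 g cm⁻³ = 999.2 kg m⁻³ gives 4.854×10^9 m³ of water.
Total added water ≈ 8.945×10^14 m³ over 3.52×10^14 m² → Δh = 2.54 m = 254 cm.

≈ 254 cm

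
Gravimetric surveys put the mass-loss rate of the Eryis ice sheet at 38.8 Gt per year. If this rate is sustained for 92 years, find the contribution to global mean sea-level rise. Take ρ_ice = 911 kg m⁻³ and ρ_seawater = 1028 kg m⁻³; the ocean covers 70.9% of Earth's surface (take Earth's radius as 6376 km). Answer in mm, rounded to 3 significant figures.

≈ 9.59 mm

Total mass lost = 38.8 Gt/yr × 92 yr = 3570 Gt = 3.570×10^15 kg.
ρ_w = 1028 kg m⁻³, so water volume = 3.570×10^15 / 1028 = 3.472×10^12 m³.
Δh = 3.472×10^12 / 3.62×10^14 = 9.59×10^-3 m = 9.59 mm.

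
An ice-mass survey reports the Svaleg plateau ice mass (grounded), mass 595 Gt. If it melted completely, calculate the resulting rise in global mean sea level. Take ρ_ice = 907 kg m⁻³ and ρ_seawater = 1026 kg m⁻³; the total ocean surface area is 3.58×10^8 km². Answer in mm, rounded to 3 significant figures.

≈ 1.62 mm

Svaleg: 595 Gt = 5.950×10^14 kg; dividing by ρ_w = 1026 kg m⁻³ gives 5.799×10^11 m³ of water.
Spread over 3.58×10^14 m² of ocean, Δh = 5.799×10^11 / 3.58×10^14 = 1.62×10^-3 m = 1.62 mm.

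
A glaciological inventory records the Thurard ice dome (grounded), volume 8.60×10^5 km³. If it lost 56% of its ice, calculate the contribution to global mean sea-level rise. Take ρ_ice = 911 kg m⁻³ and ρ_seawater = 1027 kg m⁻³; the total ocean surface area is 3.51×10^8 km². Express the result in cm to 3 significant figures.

Thurard: 0.56 × 8.60×10^5 km³ × (911/1027) = 4.272×10^5 km³ of water.
Spread over 3.51×10^14 m² of ocean, Δh = 4.272×10^14 / 3.51×10^14 = 1.22 m = 122 cm.

≈ 122 cm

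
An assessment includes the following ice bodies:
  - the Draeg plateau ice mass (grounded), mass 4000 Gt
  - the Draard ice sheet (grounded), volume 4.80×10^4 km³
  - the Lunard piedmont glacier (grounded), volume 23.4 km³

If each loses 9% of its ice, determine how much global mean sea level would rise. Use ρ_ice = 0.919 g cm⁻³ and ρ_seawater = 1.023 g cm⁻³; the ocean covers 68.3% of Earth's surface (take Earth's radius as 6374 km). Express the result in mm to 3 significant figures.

Draeg: 0.09 × 4000 Gt = 3.600×10^14 kg; dividing by ρ_w = 1.023 g cm⁻³ = 1023 kg m⁻³ gives 3.519×10^11 m³ of water.
Draard: 0.09 × 4.80×10^4 km³ × (919/1023) = 3881 km³ of water.
Lunard: 0.09 × 23.4 km³ × (919/1023) = 1.892 km³ of water.
Total added water ≈ 4.235×10^12 m³ over 3.49×10^14 m² → Δh = 0.0121 m = 12.1 mm.

≈ 12.1 mm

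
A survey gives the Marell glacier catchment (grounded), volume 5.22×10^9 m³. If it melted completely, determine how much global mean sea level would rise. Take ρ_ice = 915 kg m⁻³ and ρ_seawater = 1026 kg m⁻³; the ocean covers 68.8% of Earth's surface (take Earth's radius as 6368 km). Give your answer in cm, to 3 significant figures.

Marell: 5.22×10^9 m³ × (915/1026) = 4.655×10^9 m³ of water.
Spread over 3.51×10^14 m² of ocean, Δh = 4.655×10^9 / 3.51×10^14 = 1.33×10^-5 m = 1.33×10^-3 cm.

≈ 1.33×10^-3 cm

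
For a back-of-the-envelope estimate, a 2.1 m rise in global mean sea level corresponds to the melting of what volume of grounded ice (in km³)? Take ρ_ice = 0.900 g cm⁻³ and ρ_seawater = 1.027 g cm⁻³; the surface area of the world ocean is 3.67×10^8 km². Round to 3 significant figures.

≈ 8.79×10^5 km³

Required water volume = Δh × A = 2.1 m × 3.67×10^14 m² = 7.707×10^14 m³ = 7.707×10^5 km³.
Ice volume = water volume × ρ_w/ρ_ice = 7.707×10^5 × 1027/900 = 8.79×10^5 km³.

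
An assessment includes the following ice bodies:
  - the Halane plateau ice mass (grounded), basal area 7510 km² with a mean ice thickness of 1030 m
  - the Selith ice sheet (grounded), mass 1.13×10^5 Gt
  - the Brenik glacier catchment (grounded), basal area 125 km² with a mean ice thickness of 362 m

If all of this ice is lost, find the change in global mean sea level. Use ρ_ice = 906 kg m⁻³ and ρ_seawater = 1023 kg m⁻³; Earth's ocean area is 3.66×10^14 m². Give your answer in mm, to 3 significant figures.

≈ 321 mm

Halane: ice volume = 7510 km² × 1030 m = 7735 km³; 7735 × (906/1023) = 6851 km³ of water.
Selith: 1.13×10^5 Gt = 1.130×10^17 kg; dividing by ρ_w = 1023 kg m⁻³ gives 1.105×10^14 m³ of water.
Brenik: ice volume = 125 km² × 362 m = 45.25 km³; 45.25 × (906/1023) = 40.07 km³ of water.
Total added water ≈ 1.174×10^14 m³ over 3.66×10^14 m² → Δh = 0.321 m = 321 mm.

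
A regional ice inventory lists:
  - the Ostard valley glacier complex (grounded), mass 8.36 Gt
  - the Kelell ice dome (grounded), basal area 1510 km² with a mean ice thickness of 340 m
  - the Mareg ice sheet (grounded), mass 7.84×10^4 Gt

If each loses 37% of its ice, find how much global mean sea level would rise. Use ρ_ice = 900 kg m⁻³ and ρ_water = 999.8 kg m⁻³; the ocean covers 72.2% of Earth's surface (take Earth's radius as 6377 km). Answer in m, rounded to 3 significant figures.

≈ 0.0791 m

Ostard: 0.37 × 8.36 Gt = 3.093×10^12 kg; dividing by ρ_w = 999.8 kg m⁻³ gives 3.094×10^9 m³ of water.
Kelell: ice volume = 1510 km² × 340 m = 513.4 km³; 0.37 × 513.4 × (900/999.8) = 171.0 km³ of water.
Mareg: 0.37 × 7.84×10^4 Gt = 2.901×10^16 kg; dividing by ρ_w = 999.8 kg m⁻³ gives 2.901×10^13 m³ of water.
Total added water ≈ 2.919×10^13 m³ over 3.69×10^14 m² → Δh = 0.0791 m.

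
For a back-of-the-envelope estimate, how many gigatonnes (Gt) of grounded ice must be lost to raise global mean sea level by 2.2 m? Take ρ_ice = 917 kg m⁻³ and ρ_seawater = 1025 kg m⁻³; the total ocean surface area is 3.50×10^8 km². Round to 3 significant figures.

≈ 7.89×10^5 Gt

Required water volume = Δh × A = 2.2 m × 3.50×10^14 m² = 7.700×10^14 m³.
ρ_w = 1025 kg m⁻³, so the mass of water = 7.700×10^14 m³ × 1025 kg m⁻³ = 7.892×10^17 kg = 7.89×10^5 Gt (and the same mass of ice, by conservation).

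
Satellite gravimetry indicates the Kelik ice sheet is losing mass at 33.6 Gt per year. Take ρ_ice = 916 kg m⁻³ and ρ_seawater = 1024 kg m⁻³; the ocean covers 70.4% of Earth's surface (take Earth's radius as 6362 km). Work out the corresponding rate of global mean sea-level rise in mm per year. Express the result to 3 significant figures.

≈ 0.0916 mm/yr

ρ_w = 1024 kg m⁻³. Annual water volume added = 33.6 Gt / ρ_w = 3.360×10^13 kg / 1024 kg m⁻³ = 3.281×10^10 m³.
Δh per year = 3.281×10^10 / 3.58×10^14 = 9.16×10^-5 m = 0.0916 mm.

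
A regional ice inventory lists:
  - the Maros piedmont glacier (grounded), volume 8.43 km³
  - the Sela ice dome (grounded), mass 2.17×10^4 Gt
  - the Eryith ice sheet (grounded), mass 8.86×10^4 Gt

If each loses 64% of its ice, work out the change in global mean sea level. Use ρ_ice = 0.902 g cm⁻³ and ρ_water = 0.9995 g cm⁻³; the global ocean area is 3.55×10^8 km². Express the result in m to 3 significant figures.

Maros: 0.64 × 8.43 km³ × (902/999.5) = 4.869 km³ of water.
Sela: 0.64 × 2.17×10^4 Gt = 1.389×10^16 kg; dividing by ρ_w = 0.9995 g cm⁻³ = 999.5 kg m⁻³ gives 1.389×10^13 m³ of water.
Eryith: 0.64 × 8.86×10^4 Gt = 5.670×10^16 kg; dividing by ρ_w = 999.5 kg m⁻³ gives 5.673×10^13 m³ of water.
Total added water ≈ 7.063×10^13 m³ over 3.55×10^14 m² → Δh = 0.199 m.

≈ 0.199 m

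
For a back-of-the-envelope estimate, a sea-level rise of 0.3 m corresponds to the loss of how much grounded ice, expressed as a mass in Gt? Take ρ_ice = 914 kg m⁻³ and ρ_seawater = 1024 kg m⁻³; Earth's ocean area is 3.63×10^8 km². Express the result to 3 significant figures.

Required water volume = Δh × A = 0.3 m × 3.63×10^14 m² = 1.089×10^14 m³.
ρ_w = 1024 kg m⁻³, so the mass of water = 1.089×10^14 m³ × 1024 kg m⁻³ = 1.115×10^17 kg = 1.12×10^5 Gt (and the same mass of ice, by conservation).

≈ 1.12×10^5 Gt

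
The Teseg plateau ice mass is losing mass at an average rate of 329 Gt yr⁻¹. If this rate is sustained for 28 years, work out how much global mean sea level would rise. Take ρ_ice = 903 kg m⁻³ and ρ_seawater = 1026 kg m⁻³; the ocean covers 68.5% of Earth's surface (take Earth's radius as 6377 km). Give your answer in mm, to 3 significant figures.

≈ 25.6 mm

Total mass lost = 329 Gt/yr × 28 yr = 9212 Gt = 9.212×10^15 kg.
ρ_w = 1026 kg m⁻³, so water volume = 9.212×10^15 / 1026 = 8.979×10^12 m³.
Δh = 8.979×10^12 / 3.50×10^14 = 0.0256 m = 25.6 mm.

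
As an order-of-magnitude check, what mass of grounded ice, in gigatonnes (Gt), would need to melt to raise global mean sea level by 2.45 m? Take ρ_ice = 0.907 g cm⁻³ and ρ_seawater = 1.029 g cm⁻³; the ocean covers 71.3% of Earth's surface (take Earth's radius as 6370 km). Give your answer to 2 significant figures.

≈ 9.2×10^5 Gt

Required water volume = Δh × A = 2.45 m × 3.64×10^14 m² = 8.907×10^14 m³.
ρ_w = 1.029 g cm⁻³ = 1029 kg m⁻³, so the mass of water = 8.907×10^14 m³ × 1029 kg m⁻³ = 9.166×10^17 kg = 9.2×10^5 Gt (and the same mass of ice, by conservation).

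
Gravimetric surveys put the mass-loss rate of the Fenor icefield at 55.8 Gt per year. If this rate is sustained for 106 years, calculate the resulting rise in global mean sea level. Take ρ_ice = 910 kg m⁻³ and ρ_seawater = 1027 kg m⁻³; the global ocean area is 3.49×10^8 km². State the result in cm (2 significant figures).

Total mass lost = 55.8 Gt/yr × 106 yr = 5915 Gt = 5.915×10^15 kg.
ρ_w = 1027 kg m⁻³, so water volume = 5.915×10^15 / 1027 = 5.759×10^12 m³.
Δh = 5.759×10^12 / 3.49×10^14 = 0.0165 m = 1.7 cm.

≈ 1.7 cm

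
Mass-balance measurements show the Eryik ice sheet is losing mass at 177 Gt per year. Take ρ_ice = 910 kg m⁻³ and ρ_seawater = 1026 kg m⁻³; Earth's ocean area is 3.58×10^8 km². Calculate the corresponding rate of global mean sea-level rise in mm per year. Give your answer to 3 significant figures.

ρ_w = 1026 kg m⁻³. Annual water volume added = 177 Gt / ρ_w = 1.770×10^14 kg / 1026 kg m⁻³ = 1.725×10^11 m³.
Δh per year = 1.725×10^11 / 3.58×10^14 = 4.82×10^-4 m = 0.482 mm.

≈ 0.482 mm/yr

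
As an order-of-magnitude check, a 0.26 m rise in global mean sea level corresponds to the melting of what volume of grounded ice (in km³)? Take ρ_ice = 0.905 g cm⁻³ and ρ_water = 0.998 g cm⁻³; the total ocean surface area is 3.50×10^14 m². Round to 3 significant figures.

≈ 1.00×10^5 km³

Required water volume = Δh × A = 0.26 m × 3.50×10^14 m² = 9.100×10^13 m³ = 9.100×10^4 km³.
Ice volume = water volume × ρ_w/ρ_ice = 9.100×10^4 × 998/905 = 1.00×10^5 km³.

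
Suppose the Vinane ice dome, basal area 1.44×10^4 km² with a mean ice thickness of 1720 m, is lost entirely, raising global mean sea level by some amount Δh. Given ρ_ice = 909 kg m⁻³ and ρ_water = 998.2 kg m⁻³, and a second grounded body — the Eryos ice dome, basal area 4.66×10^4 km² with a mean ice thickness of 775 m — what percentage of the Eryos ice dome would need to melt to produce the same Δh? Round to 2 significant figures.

Equal sea-level rise means equal mass of meltwater, i.e. equal mass of ice lost.
Ice mass of Vinane: 2.251×10^16 kg; ice mass of Eryos: 3.283×10^16 kg.
Fraction required = 2.251×10^16 / 3.283×10^16 = 0.686 → 69 %.

≈ 69 %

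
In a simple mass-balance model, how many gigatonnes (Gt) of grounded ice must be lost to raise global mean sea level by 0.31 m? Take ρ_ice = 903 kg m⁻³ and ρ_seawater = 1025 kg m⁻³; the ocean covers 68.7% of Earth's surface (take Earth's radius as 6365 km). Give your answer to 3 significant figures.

Required water volume = Δh × A = 0.31 m × 3.50×10^14 m² = 1.084×10^14 m³.
ρ_w = 1025 kg m⁻³, so the mass of water = 1.084×10^14 m³ × 1025 kg m⁻³ = 1.111×10^17 kg = 1.11×10^5 Gt (and the same mass of ice, by conservation).

≈ 1.11×10^5 Gt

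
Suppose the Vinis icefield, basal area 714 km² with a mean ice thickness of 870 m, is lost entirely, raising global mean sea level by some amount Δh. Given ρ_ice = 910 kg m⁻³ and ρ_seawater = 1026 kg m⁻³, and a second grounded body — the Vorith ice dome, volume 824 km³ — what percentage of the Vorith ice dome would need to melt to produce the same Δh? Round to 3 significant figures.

Equal sea-level rise means equal mass of meltwater, i.e. equal mass of ice lost.
Ice mass of Vinis: 5.653×10^14 kg; ice mass of Vorith: 7.498×10^14 kg.
Fraction required = 5.653×10^14 / 7.498×10^14 = 0.754 → 75.4 %.

≈ 75.4 %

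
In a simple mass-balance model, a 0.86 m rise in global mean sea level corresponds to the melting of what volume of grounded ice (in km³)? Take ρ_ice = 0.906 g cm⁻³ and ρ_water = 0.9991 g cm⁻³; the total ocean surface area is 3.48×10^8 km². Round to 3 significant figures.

≈ 3.30×10^5 km³

Required water volume = Δh × A = 0.86 m × 3.48×10^14 m² = 2.993×10^14 m³ = 2.993×10^5 km³.
Ice volume = water volume × ρ_w/ρ_ice = 2.993×10^5 × 999.1/906 = 3.30×10^5 km³.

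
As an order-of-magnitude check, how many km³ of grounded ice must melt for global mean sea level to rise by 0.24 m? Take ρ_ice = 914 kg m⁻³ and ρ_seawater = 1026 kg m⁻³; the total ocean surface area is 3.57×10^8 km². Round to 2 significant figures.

Required water volume = Δh × A = 0.24 m × 3.57×10^14 m² = 8.568×10^13 m³ = 8.568×10^4 km³.
Ice volume = water volume × ρ_w/ρ_ice = 8.568×10^4 × 1026/914 = 9.6×10^4 km³.

≈ 9.6×10^4 km³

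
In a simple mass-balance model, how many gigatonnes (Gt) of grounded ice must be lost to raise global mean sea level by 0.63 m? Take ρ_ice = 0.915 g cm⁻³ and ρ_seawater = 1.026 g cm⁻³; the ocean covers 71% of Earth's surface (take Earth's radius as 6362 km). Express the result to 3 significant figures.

Required water volume = Δh × A = 0.63 m × 3.61×10^14 m² = 2.275×10^14 m³.
ρ_w = 1.026 g cm⁻³ = 1026 kg m⁻³, so the mass of water = 2.275×10^14 m³ × 1026 kg m⁻³ = 2.334×10^17 kg = 2.33×10^5 Gt (and the same mass of ice, by conservation).

≈ 2.33×10^5 Gt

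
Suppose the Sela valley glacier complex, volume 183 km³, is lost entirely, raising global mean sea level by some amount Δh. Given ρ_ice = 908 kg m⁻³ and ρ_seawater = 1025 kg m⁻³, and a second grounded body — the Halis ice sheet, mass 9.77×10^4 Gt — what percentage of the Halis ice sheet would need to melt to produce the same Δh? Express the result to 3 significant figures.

≈ 0.170 %

Equal sea-level rise means equal mass of meltwater, i.e. equal mass of ice lost.
Ice mass of Sela: 1.662×10^14 kg; ice mass of Halis: 9.770×10^16 kg.
Fraction required = 1.662×10^14 / 9.770×10^16 = 1.70×10^-3 → 0.170 %.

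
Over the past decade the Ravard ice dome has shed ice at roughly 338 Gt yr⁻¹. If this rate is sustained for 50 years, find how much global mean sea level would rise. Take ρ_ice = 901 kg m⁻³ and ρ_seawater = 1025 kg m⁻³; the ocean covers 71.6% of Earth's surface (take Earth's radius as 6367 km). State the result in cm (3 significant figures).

Total mass lost = 338 Gt/yr × 50 yr = 1.690×10^4 Gt = 1.690×10^16 kg.
ρ_w = 1025 kg m⁻³, so water volume = 1.690×10^16 / 1025 = 1.649×10^13 m³.
Δh = 1.649×10^13 / 3.65×10^14 = 0.0452 m = 4.52 cm.

≈ 4.52 cm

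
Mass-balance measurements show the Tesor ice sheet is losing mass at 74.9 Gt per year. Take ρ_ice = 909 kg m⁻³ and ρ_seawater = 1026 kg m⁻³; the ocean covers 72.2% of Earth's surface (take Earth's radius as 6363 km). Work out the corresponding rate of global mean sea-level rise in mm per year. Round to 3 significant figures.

≈ 0.199 mm/yr

ρ_w = 1026 kg m⁻³. Annual water volume added = 74.9 Gt / ρ_w = 7.490×10^13 kg / 1026 kg m⁻³ = 7.300×10^10 m³.
Δh per year = 7.300×10^10 / 3.67×10^14 = 1.99×10^-4 m = 0.199 mm.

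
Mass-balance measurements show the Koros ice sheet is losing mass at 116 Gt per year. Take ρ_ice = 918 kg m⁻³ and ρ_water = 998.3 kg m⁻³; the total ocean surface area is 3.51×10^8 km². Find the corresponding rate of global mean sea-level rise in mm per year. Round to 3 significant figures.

ρ_w = 998.3 kg m⁻³. Annual water volume added = 116 Gt / ρ_w = 1.160×10^14 kg / 998.3 kg m⁻³ = 1.162×10^11 m³.
Δh per year = 1.162×10^11 / 3.51×10^14 = 3.31×10^-4 m = 0.331 mm.

≈ 0.331 mm/yr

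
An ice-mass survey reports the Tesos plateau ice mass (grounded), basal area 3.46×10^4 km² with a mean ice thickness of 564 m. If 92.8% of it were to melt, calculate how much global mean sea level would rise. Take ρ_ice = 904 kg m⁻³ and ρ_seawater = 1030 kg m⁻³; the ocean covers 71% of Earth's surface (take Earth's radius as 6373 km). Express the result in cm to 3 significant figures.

Tesos: ice volume = 3.46×10^4 km² × 564 m = 1.951×10^4 km³; 0.928 × 1.951×10^4 × (904/1030) = 1.589×10^4 km³ of water.
Spread over 3.62×10^14 m² of ocean, Δh = 1.589×10^13 / 3.62×10^14 = 0.0439 m = 4.39 cm.

≈ 4.39 cm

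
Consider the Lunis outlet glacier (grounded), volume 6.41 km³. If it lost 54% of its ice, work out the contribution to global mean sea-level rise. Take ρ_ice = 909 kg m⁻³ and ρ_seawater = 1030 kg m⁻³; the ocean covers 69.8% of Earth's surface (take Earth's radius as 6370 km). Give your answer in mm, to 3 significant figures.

Lunis: 0.54 × 6.41 km³ × (909/1030) = 3.055 km³ of water.
Spread over 3.56×10^14 m² of ocean, Δh = 3.055×10^9 / 3.56×10^14 = 8.58×10^-6 m = 8.58×10^-3 mm.

≈ 8.58×10^-3 mm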